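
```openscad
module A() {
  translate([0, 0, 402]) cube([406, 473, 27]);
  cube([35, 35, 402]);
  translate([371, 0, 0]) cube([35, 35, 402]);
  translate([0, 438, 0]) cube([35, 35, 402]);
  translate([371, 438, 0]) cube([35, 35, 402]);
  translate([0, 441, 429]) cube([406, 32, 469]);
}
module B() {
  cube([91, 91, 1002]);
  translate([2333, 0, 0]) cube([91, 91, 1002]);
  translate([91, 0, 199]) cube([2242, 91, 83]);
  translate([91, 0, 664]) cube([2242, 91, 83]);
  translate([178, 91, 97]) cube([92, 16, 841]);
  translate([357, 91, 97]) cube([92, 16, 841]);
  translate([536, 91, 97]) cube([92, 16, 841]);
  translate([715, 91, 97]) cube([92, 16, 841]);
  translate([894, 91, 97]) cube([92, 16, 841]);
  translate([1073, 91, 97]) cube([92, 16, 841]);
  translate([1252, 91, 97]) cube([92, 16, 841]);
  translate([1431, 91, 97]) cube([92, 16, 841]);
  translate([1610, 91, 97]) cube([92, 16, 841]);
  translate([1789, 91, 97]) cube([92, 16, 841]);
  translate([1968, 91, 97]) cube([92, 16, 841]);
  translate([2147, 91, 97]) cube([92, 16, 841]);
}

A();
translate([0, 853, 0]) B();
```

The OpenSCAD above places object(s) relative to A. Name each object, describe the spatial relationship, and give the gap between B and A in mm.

A is a chair. B is a fence section. The fence section is on the floor beside the chair on its +y side. The gap between the fence section and the chair is 380 mm.

The fence section's nearest face is 380 mm from the chair's +y face.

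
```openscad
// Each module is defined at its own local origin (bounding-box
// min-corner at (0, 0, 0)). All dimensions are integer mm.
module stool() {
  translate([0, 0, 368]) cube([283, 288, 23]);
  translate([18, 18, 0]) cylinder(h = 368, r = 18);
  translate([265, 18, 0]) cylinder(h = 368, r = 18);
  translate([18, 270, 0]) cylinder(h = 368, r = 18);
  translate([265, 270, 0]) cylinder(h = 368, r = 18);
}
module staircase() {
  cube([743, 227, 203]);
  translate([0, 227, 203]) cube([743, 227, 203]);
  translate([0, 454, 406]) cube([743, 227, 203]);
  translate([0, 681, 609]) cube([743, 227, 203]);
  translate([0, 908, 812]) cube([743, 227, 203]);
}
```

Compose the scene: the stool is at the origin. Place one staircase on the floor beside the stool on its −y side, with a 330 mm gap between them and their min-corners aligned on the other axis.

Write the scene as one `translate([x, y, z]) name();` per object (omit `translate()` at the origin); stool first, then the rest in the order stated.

stool();
translate([0, -1465, 0]) staircase();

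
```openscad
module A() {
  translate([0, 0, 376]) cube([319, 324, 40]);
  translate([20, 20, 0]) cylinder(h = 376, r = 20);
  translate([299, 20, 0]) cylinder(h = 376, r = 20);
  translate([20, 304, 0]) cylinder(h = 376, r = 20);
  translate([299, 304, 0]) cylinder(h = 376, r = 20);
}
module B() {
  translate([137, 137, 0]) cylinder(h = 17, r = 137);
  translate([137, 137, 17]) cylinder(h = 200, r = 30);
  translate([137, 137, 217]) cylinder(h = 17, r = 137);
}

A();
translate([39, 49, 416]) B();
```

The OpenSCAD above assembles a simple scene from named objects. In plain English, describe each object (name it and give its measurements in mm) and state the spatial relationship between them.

A is a simple wooden stool: a rectangular seat 319 mm (x) by 324 mm (y), 40 mm thick, top face at z = 416 mm, on four round legs, each 40 mm in diameter. The legs rest on z = 0, each leg's axis is inset half a diameter from the nearest pair of seat edges (so the leg's bounding box is flush with the corner).

B is a spool: two coaxial disc flanges of radius 137 mm and thickness 17 mm, joined by a core cylinder of radius 30 mm and height 200 mm. The lower flange rests on z = 0 and the three cylinders share a vertical axis.

The spool is on top of the stool.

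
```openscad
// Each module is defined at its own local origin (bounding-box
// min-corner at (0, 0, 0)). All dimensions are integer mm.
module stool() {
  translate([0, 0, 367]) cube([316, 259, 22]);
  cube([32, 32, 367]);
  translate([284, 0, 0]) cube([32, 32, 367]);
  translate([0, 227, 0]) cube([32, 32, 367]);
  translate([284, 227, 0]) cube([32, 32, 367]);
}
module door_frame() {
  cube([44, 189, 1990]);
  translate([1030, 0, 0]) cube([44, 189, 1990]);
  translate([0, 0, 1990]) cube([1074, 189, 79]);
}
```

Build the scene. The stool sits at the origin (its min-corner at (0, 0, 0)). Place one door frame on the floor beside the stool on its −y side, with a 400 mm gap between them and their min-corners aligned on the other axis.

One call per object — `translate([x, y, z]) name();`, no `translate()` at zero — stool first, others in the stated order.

stool();
translate([0, -589, 0]) door_frame();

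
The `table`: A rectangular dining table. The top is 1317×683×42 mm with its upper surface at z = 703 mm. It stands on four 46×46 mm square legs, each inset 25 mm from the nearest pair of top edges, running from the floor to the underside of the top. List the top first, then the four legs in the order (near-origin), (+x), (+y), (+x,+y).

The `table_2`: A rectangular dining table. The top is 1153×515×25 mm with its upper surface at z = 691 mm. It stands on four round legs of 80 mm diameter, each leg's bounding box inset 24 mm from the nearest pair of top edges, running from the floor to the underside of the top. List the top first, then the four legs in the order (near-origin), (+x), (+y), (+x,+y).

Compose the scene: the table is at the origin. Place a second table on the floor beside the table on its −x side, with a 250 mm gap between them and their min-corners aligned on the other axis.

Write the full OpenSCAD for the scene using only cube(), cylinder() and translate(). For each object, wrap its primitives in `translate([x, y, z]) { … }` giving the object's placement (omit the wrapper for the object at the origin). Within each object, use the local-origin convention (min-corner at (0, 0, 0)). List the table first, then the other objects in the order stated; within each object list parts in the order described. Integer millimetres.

translate([0, 0, 661]) cube([1317, 683, 42]);
translate([25, 25, 0]) cube([46, 46, 661]);
translate([1246, 25, 0]) cube([46, 46, 661]);
translate([25, 612, 0]) cube([46, 46, 661]);
translate([1246, 612, 0]) cube([46, 46, 661]);
translate([-1403, 0, 0]) {
  translate([0, 0, 666]) cube([1153, 515, 25]);
  translate([64, 64, 0]) cylinder(h = 666, r = 40);
  translate([1089, 64, 0]) cylinder(h = 666, r = 40);
  translate([64, 451, 0]) cylinder(h = 666, r = 40);
  translate([1089, 451, 0]) cylinder(h = 666, r = 40);
}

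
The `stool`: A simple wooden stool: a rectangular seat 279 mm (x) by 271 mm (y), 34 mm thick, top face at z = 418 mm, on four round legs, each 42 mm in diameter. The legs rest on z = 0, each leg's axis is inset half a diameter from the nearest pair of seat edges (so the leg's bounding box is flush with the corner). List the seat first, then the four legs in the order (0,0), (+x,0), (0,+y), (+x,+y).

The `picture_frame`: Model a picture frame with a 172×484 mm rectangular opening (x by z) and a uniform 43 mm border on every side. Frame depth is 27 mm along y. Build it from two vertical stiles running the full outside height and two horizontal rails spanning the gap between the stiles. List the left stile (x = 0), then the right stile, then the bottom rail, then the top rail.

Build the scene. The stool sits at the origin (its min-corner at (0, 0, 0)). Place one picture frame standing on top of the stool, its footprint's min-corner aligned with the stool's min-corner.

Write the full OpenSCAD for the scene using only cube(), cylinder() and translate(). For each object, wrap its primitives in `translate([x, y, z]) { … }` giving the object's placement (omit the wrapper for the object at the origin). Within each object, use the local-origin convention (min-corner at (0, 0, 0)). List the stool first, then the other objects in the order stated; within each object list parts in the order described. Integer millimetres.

translate([0, 0, 384]) cube([279, 271, 34]);
translate([21, 21, 0]) cylinder(h = 384, r = 21);
translate([258, 21, 0]) cylinder(h = 384, r = 21);
translate([21, 250, 0]) cylinder(h = 384, r = 21);
translate([258, 250, 0]) cylinder(h = 384, r = 21);
translate([0, 0, 418]) {
  cube([43, 27, 570]);
  translate([215, 0, 0]) cube([43, 27, 570]);
  translate([43, 0, 0]) cube([172, 27, 43]);
  translate([43, 0, 527]) cube([172, 27, 43]);
}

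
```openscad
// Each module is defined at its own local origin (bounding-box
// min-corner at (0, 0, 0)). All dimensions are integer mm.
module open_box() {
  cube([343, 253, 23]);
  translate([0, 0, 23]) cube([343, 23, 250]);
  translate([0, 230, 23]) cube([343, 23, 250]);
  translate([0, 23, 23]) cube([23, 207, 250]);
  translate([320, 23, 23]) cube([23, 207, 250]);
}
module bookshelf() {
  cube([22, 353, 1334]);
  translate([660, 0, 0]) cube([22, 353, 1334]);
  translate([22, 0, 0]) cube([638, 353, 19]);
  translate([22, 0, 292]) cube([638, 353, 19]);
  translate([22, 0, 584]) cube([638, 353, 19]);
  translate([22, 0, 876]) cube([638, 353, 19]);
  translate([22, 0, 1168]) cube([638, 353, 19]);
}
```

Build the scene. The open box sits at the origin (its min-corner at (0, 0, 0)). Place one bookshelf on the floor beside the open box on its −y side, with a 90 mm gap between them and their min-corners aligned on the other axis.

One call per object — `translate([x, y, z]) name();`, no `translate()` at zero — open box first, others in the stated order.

open_box();
translate([0, -443, 0]) bookshelf();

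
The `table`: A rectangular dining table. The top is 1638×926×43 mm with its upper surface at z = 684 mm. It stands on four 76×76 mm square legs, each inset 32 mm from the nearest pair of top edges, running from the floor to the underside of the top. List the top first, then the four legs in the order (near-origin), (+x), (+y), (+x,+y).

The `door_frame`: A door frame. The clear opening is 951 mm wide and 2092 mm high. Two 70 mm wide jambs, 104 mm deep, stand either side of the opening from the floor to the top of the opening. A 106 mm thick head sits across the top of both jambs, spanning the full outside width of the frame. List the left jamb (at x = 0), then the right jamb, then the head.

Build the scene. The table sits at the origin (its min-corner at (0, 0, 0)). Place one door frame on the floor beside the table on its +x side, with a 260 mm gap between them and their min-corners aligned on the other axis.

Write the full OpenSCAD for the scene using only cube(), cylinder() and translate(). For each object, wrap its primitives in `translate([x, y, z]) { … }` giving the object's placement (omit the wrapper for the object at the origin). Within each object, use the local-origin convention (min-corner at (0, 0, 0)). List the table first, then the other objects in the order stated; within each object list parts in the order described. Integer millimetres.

translate([0, 0, 641]) cube([1638, 926, 43]);
translate([32, 32, 0]) cube([76, 76, 641]);
translate([1530, 32, 0]) cube([76, 76, 641]);
translate([32, 818, 0]) cube([76, 76, 641]);
translate([1530, 818, 0]) cube([76, 76, 641]);
translate([1898, 0, 0]) {
  cube([70, 104, 2092]);
  translate([1021, 0, 0]) cube([70, 104, 2092]);
  translate([0, 0, 2092]) cube([1091, 104, 106]);
}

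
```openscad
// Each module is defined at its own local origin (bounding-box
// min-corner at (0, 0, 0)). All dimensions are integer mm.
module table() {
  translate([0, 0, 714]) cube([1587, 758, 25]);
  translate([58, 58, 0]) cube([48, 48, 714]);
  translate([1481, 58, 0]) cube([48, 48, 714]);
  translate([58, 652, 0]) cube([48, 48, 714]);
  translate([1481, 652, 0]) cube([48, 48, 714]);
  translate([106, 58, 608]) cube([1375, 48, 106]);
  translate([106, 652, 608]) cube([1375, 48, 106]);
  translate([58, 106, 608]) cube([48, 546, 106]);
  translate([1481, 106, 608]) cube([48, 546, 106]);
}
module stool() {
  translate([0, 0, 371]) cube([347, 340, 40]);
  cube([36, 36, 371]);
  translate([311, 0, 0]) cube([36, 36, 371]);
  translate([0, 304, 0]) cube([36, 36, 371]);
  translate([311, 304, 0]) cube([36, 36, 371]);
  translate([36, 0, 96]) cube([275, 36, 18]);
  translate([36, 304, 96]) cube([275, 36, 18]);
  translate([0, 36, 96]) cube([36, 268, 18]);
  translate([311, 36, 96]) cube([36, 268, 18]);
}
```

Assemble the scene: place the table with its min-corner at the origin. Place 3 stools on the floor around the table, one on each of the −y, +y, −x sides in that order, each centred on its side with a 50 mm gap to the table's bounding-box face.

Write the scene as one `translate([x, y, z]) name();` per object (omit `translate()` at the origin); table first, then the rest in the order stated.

table();
translate([620, -390, 0]) stool();
translate([620, 808, 0]) stool();
translate([-397, 209, 0]) stool();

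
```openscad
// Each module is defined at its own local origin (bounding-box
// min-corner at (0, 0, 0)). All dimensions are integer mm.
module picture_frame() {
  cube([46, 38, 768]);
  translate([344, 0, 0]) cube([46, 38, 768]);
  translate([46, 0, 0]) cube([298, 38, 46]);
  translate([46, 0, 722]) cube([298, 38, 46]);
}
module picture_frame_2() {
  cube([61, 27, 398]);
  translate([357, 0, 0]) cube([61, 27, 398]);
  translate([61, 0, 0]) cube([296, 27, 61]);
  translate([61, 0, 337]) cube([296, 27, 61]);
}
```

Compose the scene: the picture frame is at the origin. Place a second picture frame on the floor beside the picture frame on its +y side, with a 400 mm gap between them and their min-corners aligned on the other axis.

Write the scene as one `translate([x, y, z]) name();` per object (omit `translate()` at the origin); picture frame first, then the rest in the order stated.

picture_frame();
translate([0, 438, 0]) picture_frame_2();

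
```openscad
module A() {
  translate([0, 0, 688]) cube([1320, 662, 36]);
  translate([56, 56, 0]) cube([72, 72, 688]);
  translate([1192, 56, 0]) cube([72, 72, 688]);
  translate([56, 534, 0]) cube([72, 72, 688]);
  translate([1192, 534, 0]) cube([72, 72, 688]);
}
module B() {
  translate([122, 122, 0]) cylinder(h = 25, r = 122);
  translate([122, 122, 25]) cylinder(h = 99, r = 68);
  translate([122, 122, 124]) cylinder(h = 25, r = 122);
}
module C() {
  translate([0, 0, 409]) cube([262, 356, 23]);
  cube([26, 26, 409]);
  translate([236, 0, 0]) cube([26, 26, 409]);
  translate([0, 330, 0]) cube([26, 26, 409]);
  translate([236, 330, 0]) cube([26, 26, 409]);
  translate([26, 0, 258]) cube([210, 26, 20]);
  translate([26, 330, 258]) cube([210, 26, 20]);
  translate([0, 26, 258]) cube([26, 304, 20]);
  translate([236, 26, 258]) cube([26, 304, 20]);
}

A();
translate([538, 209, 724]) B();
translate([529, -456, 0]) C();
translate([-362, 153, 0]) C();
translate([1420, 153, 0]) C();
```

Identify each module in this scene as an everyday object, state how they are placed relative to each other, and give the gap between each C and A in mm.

Each stool's nearest face is 100 mm from the table's bounding box.

A is a table. B is a spool. C is a stool. The spool is on top of the table, centred. Three stools sit around the table at the −y, −x, +x sides. The gap between each stool and the table is 100 mm.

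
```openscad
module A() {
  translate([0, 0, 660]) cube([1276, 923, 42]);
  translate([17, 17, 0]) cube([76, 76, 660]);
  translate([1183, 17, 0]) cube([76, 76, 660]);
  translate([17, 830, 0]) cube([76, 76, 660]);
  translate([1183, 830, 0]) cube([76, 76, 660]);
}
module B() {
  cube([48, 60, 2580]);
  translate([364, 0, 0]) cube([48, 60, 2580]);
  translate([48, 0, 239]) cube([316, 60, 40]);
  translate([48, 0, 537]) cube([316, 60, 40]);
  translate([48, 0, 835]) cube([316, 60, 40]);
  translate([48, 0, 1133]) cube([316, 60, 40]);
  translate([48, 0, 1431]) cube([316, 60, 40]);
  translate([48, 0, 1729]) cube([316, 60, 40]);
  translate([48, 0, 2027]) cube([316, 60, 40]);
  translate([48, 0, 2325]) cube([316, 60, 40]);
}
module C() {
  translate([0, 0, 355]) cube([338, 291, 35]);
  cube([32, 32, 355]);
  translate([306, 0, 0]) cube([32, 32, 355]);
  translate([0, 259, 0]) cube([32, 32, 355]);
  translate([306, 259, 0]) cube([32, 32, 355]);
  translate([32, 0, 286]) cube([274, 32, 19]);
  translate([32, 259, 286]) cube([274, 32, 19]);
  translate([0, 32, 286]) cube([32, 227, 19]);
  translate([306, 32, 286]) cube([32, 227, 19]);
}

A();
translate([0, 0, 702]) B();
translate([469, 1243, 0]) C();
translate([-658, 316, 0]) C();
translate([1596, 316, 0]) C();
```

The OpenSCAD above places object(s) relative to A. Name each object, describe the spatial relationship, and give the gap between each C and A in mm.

A is a table. B is a ladder. C is a stool. The ladder is on top of the table. Three stools sit around the table at the +y, −x, +x sides. The gap between each stool and the table is 320 mm.

Each stool's nearest face is 320 mm from the table's bounding box.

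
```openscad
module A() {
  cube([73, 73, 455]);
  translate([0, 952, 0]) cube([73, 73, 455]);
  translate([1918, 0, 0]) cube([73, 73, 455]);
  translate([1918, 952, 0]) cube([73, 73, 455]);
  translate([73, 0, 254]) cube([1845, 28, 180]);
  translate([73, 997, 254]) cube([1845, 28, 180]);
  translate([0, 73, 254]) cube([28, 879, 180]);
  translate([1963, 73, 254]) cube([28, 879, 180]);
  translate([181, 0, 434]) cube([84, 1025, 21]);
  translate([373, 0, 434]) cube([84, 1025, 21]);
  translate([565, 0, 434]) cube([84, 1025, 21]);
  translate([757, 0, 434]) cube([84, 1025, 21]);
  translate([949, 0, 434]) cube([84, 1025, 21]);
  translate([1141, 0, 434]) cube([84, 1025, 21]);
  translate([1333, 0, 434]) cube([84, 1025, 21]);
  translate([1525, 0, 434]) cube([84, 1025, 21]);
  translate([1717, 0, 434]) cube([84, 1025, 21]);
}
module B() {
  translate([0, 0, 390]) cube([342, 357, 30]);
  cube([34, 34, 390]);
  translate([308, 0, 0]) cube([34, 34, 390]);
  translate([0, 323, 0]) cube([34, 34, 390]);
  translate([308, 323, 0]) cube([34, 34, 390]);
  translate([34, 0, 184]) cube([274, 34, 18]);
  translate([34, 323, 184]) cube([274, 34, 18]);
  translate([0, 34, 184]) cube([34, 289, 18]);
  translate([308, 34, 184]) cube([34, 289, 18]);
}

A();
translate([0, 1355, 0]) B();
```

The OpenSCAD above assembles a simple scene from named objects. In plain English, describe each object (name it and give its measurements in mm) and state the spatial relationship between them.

A is a bed frame 1991 mm long (x) by 1025 mm wide (y). Four 73×73 mm corner posts, 455 mm tall, at the corners of the footprint. Four rails of 28 mm thickness and 180 mm height run between adjacent posts with their undersides at z = 254 mm, their outer faces flush with the outside of the frame (the two x-running rails run between the posts' inner faces; the two y-running rails run between the posts' inner faces). 9 slats, each 84 mm wide (x) and 21 mm thick, lie across the top of the two x-running rails, running the full 1025 mm width of the frame in y; the slats are evenly spaced along x between the inner faces of the end posts with equal gaps (rounded down to the nearest mm) at the −x end and between each pair — any rounding remainder accumulates at the +x end.

B is a simple wooden stool: a rectangular seat 342 mm (x) by 357 mm (y), 30 mm thick, top face at z = 420 mm, on four square legs, each 34×34 mm in cross-section. The legs rest on z = 0, each flush with a corner of the seat. Four stretchers, 34 mm wide and 18 mm tall, connect adjacent legs with their undersides at z = 184 mm, each running between the inner faces of the legs it joins and aligned with the legs' outer faces on the other axis.

The stool is on the floor beside the bed frame on its +y side.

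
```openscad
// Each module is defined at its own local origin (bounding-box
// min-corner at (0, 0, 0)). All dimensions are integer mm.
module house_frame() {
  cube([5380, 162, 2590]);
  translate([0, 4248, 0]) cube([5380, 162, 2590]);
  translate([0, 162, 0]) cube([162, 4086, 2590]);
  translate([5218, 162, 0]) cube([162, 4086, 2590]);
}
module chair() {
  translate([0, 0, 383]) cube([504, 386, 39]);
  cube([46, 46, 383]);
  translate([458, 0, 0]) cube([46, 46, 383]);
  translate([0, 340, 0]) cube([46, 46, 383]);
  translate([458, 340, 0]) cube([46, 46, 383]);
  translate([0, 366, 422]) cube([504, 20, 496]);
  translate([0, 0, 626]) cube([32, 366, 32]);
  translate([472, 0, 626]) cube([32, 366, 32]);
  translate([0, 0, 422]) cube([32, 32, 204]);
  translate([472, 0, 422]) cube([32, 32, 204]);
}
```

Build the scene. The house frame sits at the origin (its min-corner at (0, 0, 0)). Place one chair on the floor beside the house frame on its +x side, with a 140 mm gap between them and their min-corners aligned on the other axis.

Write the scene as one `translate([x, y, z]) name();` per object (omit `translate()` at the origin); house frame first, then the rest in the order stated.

house_frame();
translate([5520, 0, 0]) chair();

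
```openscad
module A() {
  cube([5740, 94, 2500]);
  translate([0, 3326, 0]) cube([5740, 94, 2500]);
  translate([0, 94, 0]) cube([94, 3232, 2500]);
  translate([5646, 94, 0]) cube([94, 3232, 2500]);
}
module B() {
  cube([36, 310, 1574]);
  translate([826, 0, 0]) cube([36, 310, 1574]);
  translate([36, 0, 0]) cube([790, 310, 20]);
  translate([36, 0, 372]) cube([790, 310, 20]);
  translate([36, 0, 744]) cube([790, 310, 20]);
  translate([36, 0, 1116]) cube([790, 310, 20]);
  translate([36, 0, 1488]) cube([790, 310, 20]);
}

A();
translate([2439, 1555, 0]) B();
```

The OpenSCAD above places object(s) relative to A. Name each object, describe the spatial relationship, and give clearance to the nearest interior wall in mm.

Clearances: x = 2345, y = 1461; minimum 1461 mm.

A is a house frame. B is a bookshelf. The bookshelf sits inside the house frame, centred. The clearance to the nearest interior wall is 1461 mm.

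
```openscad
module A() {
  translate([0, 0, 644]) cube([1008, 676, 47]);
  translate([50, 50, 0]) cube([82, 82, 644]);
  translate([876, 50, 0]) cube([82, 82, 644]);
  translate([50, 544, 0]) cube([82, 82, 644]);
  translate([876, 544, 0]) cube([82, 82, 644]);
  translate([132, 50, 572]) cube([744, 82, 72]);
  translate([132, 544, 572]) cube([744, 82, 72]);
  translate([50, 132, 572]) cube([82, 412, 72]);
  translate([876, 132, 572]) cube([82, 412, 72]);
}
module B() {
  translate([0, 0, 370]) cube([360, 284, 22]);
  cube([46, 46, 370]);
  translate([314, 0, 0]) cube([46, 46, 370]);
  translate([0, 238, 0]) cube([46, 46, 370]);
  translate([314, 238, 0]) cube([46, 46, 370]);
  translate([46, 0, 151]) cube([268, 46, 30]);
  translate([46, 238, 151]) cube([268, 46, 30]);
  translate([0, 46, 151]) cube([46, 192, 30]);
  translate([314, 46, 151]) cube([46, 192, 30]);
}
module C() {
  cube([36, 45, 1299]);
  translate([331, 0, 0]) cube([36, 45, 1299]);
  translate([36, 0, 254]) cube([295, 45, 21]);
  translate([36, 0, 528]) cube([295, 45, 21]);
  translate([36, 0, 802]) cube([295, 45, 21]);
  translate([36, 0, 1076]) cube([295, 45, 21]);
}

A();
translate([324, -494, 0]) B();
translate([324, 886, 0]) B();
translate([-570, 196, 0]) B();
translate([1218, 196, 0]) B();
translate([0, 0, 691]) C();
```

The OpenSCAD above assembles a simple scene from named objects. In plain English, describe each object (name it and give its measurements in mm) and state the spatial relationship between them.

A is a rectangular dining table. The top is 1008×676×47 mm with its upper surface at z = 691 mm. It stands on four 82×82 mm square legs, each inset 50 mm from the nearest pair of top edges, running from the floor to the underside of the top. Four apron rails, 82 mm thick and 72 mm tall, run between adjacent legs with their top edges flush with the underside of the top and their outer faces flush with the legs' outer faces.

B is a four-legged stool. The seat is a 360×284×22 mm slab whose top surface is at z = 392 mm; four square legs, each 46×46 mm in cross-section, run from the floor (z = 0) to the underside of the seat, each flush with a corner of the seat. Four stretchers, 46 mm wide and 30 mm tall, connect adjacent legs with their undersides at z = 151 mm, each running between the inner faces of the legs it joins and aligned with the legs' outer faces on the other axis.

C is a wooden ladder with two side rails of 36×45 mm section and 1299 mm height, set 367 mm apart overall. Between them run 4 rectangular rungs (45 mm deep, 21 mm thick), front faces flush with the rails' −y face. The bottom of the first rung is 254 mm above the floor and each subsequent rung is 274 mm higher than the one below.

Four stools sit around the table at the −y, +y, −x, +x sides. The ladder is on top of the table.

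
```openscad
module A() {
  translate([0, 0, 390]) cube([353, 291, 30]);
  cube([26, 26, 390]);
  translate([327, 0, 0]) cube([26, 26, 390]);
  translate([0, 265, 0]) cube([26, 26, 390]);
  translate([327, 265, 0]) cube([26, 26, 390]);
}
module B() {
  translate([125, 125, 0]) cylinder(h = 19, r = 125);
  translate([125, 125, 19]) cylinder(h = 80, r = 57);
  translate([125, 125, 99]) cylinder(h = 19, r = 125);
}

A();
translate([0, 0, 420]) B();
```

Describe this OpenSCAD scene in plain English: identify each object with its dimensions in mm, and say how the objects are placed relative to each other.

A is a four-legged stool. The seat is 353×291 mm, 30 mm thick, top at z = 420 mm. It stands on four square legs, each 26×26 mm in cross-section, from z = 0 to the seat underside, each flush with a corner of the seat.

B is a spool: two coaxial disc flanges of radius 125 mm and thickness 19 mm, joined by a core cylinder of radius 57 mm and height 80 mm. The lower flange rests on z = 0 and the three cylinders share a vertical axis.

The spool is on top of the stool.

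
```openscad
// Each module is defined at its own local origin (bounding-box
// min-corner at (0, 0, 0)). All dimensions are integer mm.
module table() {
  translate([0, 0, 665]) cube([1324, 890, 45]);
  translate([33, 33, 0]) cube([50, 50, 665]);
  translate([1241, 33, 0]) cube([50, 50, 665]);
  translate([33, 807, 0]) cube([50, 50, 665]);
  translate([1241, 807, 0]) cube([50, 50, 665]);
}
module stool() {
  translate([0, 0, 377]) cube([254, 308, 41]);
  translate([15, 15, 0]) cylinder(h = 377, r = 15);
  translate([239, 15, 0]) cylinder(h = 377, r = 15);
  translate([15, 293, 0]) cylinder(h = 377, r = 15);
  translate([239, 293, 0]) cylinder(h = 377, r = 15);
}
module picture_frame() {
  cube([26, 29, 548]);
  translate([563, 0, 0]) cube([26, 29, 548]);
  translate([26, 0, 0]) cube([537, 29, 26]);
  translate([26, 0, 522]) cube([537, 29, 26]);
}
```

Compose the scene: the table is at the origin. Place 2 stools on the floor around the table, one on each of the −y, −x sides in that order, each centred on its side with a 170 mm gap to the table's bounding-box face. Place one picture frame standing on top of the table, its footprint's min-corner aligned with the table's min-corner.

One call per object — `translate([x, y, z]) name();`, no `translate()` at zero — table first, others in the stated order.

table();
translate([535, -478, 0]) stool();
translate([-424, 291, 0]) stool();
translate([0, 0, 710]) picture_frame();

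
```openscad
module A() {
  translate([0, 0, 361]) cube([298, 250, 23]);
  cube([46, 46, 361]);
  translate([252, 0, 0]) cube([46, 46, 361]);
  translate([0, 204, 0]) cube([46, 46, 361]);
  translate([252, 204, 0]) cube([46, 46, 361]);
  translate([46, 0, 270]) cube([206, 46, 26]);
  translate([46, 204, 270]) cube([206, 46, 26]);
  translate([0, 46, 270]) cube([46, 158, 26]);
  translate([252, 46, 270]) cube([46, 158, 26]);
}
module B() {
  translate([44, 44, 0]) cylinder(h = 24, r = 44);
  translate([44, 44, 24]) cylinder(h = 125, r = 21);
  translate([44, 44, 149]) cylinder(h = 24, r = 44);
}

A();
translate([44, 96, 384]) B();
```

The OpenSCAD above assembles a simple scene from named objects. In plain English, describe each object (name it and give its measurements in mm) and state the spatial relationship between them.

A is a simple wooden stool: a rectangular seat 298 mm (x) by 250 mm (y), 23 mm thick, top face at z = 384 mm, on four square legs, each 46×46 mm in cross-section. The legs rest on z = 0, each flush with a corner of the seat. Four stretchers, 46 mm wide and 26 mm tall, connect adjacent legs with their undersides at z = 270 mm, each running between the inner faces of the legs it joins and aligned with the legs' outer faces on the other axis.

B is a spool: two coaxial disc flanges of radius 44 mm and thickness 24 mm, joined by a core cylinder of radius 21 mm and height 125 mm. The lower flange rests on z = 0 and the three cylinders share a vertical axis.

The spool is on top of the stool.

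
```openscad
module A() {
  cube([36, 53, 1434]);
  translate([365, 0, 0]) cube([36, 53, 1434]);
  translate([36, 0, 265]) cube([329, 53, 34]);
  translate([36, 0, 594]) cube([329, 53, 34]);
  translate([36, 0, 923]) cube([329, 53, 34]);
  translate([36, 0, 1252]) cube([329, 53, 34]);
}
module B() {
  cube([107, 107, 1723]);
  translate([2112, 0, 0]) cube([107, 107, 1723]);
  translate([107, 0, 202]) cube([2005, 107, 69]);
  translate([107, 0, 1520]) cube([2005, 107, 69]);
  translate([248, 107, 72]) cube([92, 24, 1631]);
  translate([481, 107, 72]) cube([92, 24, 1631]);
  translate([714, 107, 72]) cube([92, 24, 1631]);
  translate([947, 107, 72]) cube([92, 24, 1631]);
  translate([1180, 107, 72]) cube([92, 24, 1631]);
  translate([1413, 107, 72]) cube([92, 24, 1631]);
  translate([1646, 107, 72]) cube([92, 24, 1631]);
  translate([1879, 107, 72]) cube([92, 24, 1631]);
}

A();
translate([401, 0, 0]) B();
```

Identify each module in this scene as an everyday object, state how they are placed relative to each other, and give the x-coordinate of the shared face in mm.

The ladder's +x face and the fence section's −x face are both at x = 401 mm.

A is a ladder. B is a fence section. The fence section is against the ladder's +x side, with their −y faces flush. The x-coordinate of the shared face is 401 mm.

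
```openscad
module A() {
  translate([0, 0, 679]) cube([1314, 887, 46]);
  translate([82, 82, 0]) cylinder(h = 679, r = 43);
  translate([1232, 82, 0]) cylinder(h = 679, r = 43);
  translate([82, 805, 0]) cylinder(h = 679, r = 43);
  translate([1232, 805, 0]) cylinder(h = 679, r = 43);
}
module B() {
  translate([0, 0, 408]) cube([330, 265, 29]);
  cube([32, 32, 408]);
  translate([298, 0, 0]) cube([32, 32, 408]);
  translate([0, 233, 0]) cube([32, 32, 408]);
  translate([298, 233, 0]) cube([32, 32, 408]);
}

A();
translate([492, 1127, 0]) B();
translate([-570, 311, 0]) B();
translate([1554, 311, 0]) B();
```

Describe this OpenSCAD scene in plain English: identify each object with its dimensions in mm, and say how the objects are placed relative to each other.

A is a rectangular dining table. The top is 1314×887×46 mm with its upper surface at z = 725 mm. It stands on four round legs of 86 mm diameter, each leg's bounding box inset 39 mm from the nearest pair of top edges, running from the floor to the underside of the top.

B is a four-legged stool. The seat is 330×265 mm, 29 mm thick, top at z = 437 mm. It stands on four square legs, each 32×32 mm in cross-section, from z = 0 to the seat underside, each flush with a corner of the seat.

Three stools sit around the table at the +y, −x, +x sides.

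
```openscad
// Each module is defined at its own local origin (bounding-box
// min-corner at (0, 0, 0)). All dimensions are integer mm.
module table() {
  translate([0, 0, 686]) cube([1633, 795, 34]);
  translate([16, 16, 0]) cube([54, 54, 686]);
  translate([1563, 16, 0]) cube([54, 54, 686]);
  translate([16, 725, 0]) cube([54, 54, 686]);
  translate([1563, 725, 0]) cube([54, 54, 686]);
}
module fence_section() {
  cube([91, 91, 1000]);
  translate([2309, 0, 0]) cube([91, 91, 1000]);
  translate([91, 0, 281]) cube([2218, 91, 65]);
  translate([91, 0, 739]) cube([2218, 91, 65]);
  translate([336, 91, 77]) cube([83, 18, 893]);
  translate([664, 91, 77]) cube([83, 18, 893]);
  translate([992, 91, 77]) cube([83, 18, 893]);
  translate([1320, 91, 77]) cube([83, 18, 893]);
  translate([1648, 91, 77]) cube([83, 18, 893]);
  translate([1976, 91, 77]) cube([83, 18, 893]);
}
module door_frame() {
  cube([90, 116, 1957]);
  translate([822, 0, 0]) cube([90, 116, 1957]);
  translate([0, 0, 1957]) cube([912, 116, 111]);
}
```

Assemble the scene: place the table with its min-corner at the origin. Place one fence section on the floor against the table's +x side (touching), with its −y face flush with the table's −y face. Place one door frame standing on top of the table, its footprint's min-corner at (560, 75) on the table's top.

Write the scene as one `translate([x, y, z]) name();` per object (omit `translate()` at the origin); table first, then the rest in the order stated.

table();
translate([1633, 0, 0]) fence_section();
translate([560, 75, 720]) door_frame();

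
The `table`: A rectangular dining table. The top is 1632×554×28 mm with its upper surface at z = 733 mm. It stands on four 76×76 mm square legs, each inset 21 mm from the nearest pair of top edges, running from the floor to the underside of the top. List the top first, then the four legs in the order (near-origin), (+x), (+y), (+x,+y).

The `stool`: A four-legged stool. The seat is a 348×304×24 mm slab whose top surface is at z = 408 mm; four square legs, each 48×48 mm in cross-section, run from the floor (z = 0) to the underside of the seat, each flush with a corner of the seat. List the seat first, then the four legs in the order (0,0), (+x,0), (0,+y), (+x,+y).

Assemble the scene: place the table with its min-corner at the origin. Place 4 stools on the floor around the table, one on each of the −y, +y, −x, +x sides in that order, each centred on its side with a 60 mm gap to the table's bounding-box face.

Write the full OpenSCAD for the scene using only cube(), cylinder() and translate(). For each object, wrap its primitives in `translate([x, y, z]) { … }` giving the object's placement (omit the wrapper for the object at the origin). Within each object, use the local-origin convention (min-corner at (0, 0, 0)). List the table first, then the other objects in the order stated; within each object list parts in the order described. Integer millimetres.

translate([0, 0, 705]) cube([1632, 554, 28]);
translate([21, 21, 0]) cube([76, 76, 705]);
translate([1535, 21, 0]) cube([76, 76, 705]);
translate([21, 457, 0]) cube([76, 76, 705]);
translate([1535, 457, 0]) cube([76, 76, 705]);
translate([642, -364, 0]) {
  translate([0, 0, 384]) cube([348, 304, 24]);
  cube([48, 48, 384]);
  translate([300, 0, 0]) cube([48, 48, 384]);
  translate([0, 256, 0]) cube([48, 48, 384]);
  translate([300, 256, 0]) cube([48, 48, 384]);
}
translate([642, 614, 0]) {
  translate([0, 0, 384]) cube([348, 304, 24]);
  cube([48, 48, 384]);
  translate([300, 0, 0]) cube([48, 48, 384]);
  translate([0, 256, 0]) cube([48, 48, 384]);
  translate([300, 256, 0]) cube([48, 48, 384]);
}
translate([-408, 125, 0]) {
  translate([0, 0, 384]) cube([348, 304, 24]);
  cube([48, 48, 384]);
  translate([300, 0, 0]) cube([48, 48, 384]);
  translate([0, 256, 0]) cube([48, 48, 384]);
  translate([300, 256, 0]) cube([48, 48, 384]);
}
translate([1692, 125, 0]) {
  translate([0, 0, 384]) cube([348, 304, 24]);
  cube([48, 48, 384]);
  translate([300, 0, 0]) cube([48, 48, 384]);
  translate([0, 256, 0]) cube([48, 48, 384]);
  translate([300, 256, 0]) cube([48, 48, 384]);
}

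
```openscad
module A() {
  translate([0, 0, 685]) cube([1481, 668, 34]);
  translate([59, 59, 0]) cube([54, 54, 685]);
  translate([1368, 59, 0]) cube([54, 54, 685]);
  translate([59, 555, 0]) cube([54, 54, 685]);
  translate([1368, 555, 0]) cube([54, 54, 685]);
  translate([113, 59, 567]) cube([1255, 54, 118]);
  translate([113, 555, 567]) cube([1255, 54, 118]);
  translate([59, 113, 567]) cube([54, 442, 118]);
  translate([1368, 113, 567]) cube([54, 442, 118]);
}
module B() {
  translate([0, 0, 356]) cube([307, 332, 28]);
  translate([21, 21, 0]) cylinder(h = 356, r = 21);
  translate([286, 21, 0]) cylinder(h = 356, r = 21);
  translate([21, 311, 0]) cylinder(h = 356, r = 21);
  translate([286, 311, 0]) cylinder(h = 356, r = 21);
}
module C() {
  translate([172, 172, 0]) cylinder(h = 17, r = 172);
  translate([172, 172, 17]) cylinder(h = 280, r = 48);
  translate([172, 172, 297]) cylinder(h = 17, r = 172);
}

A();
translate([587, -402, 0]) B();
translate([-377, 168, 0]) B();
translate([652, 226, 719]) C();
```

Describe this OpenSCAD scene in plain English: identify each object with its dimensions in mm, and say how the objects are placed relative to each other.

A is a table: top 1481 mm (x) × 668 mm (y), 34 mm thick, upper face at z = 719 mm, on four 54×54 mm square legs, each inset 59 mm from the nearest pair of top edges, running from z = 0 to the bottom of the top. Four apron rails, 54 mm thick and 118 mm tall, run between adjacent legs with their top edges flush with the underside of the top and their outer faces flush with the legs' outer faces.

B is a four-legged stool. The seat is 307×332 mm, 28 mm thick, top at z = 384 mm. It stands on four round legs, each 42 mm in diameter, from z = 0 to the seat underside, each leg's axis is inset half a diameter from the nearest pair of seat edges (so the leg's bounding box is flush with the corner).

C is a spool: two coaxial disc flanges of radius 172 mm and thickness 17 mm, joined by a core cylinder of radius 48 mm and height 280 mm. The lower flange rests on z = 0 and the three cylinders share a vertical axis.

Two stools sit around the table at the −y, −x sides. The spool is on top of the table.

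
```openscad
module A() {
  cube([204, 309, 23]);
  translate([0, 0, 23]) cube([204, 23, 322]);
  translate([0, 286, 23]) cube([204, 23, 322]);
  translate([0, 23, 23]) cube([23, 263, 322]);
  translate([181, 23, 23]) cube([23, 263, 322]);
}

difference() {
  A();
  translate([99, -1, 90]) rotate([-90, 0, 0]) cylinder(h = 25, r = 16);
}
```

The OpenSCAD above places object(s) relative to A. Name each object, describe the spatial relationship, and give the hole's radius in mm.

The subtracted cylinder has r = 16 mm.

A is an open box. The open box has a circular hole through its front wall. The hole's radius is 16 mm.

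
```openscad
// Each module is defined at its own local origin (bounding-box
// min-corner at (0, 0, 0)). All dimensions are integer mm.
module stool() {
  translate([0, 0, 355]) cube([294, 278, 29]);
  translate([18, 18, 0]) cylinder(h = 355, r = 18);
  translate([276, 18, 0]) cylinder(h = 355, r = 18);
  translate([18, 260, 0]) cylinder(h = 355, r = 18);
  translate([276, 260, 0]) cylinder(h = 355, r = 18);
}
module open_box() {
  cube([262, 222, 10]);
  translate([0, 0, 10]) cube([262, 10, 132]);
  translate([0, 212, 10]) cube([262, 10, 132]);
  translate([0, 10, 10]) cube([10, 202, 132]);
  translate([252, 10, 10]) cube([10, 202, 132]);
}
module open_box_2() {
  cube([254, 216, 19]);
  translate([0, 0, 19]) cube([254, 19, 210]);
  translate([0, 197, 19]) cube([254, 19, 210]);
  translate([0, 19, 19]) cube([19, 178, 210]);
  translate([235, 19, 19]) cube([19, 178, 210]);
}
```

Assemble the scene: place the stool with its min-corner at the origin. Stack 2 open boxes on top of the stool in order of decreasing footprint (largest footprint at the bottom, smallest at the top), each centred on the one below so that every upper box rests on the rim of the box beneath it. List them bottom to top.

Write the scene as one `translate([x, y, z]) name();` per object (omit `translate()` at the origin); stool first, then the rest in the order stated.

stool();
translate([16, 28, 384]) open_box();
translate([20, 31, 526]) open_box_2();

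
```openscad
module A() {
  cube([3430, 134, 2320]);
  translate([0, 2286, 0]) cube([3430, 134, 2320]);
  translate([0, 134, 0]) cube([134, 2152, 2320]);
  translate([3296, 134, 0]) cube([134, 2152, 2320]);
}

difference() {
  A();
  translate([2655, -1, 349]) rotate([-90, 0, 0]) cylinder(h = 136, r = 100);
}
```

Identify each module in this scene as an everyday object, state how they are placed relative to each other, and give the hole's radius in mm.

A is a house frame. The house frame has a circular hole through its front wall. The hole's radius is 100 mm.

The subtracted cylinder has r = 100 mm.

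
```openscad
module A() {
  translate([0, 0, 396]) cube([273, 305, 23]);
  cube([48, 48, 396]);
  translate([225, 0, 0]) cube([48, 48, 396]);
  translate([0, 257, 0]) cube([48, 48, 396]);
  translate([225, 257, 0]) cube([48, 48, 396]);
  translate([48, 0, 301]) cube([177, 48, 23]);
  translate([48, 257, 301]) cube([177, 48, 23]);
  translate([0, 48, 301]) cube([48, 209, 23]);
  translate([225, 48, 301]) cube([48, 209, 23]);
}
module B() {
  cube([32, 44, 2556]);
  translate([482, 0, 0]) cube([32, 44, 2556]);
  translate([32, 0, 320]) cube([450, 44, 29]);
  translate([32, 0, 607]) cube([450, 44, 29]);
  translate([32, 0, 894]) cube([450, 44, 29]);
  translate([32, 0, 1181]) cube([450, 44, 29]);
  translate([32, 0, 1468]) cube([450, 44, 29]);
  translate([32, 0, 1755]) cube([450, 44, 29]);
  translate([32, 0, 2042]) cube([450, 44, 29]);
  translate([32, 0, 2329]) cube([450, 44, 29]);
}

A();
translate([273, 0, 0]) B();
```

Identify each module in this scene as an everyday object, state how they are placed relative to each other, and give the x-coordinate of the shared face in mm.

A is a stool. B is a ladder. The ladder is against the stool's +x side, with their −y faces flush. The x-coordinate of the shared face is 273 mm.

The stool's +x face and the ladder's −x face are both at x = 273 mm.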